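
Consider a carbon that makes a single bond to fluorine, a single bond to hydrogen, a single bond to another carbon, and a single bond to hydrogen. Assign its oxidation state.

-1

The carbon has one bond to C (0), one bond to H (-1), one bond to F (+1), one bond to H (-1).
Oxidation state = 0 − 1 + 1 − 1 = -1.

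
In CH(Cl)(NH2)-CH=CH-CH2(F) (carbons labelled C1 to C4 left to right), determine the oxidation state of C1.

+1

C1 has one bond to C (0), one bond to H (-1), one bond to Cl (+1), one bond to N (+1).
Oxidation state = 0 − 1 + 1 + 1 = +1.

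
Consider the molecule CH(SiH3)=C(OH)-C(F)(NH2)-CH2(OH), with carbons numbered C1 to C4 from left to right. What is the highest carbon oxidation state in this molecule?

Tallying each carbon's bonds:
C1: 2C, 1H, 1Si → 0 − 1 − 1 = -2
C2: 3C, 1O → 0 + 1 = +1
C3: 2C, 1N, 1F → 0 + 1 + 1 = +2
C4: 1C, 2H, 1O → 0 − 2 + 1 = -1
The highest value is +2.

+2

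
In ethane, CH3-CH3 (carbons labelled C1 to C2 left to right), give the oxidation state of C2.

Assign +1 per bond to O/N/halogen, −1 per bond to H or an electropositive element, and 0 per bond to carbon.
C2 has one bond to H (-1), one bond to H (-1), one bond to H (-1), one bond to C (0).
Oxidation state = -1 − 1 − 1 + 0 = -3.

-3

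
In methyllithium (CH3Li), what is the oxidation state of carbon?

The carbon has one bond to H (-1), one bond to H (-1), one bond to H (-1), one bond to Li (-1).
Oxidation state = -1 − 1 − 1 − 1 = -4.

-4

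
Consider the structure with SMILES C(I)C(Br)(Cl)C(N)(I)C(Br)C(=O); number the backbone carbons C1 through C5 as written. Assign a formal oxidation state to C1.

-1

C1 has one bond to C (0), one bond to I (+1), one bond to H (-1), one bond to H (-1).
Oxidation state = 0 + 1 − 1 − 1 = -1.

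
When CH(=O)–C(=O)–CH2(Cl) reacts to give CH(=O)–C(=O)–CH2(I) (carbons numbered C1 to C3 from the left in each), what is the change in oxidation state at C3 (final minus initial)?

Before: C3 has 1 bond to C, 2 bonds to H, 1 bond to Cl → oxidation state -1.
After: C3 has 1 bond to C, 2 bonds to H, 1 bond to I → oxidation state -1.
Δ = -1 − (-1) = 0, so no net redox change at C3.

0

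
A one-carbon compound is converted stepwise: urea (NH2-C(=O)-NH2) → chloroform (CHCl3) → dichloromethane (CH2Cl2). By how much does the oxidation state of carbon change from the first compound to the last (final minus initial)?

Carbon oxidation states along the series — urea: +4, chloroform: +2, dichloromethane: 0.
Net change = 0 − (+4) = -4.

-4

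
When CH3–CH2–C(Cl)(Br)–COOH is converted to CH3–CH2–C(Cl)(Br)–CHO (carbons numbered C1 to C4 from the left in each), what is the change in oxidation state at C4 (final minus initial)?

Before: C4 has 1 bond to C, 3 bonds to O → oxidation state +3.
After: C4 has 1 bond to C, 1 bond to H, 2 bonds to O → oxidation state +1.
Δ = +1 − (+3) = -2, so this is a reduction at C4.

-2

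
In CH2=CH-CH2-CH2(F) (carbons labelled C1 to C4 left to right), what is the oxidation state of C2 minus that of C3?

C2: 3C, 1H → 0 − 1 = -1
C3: 2C, 2H → 0 − 2 = -2
Difference: -1 − (-2) = +1.

+1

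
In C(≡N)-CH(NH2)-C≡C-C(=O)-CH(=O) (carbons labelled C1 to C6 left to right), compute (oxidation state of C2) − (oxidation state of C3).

0

C2: 2C, 1H, 1N → 0 − 1 + 1 = 0
C3: 4C → 0 = 0
Difference: 0 − (0) = 0.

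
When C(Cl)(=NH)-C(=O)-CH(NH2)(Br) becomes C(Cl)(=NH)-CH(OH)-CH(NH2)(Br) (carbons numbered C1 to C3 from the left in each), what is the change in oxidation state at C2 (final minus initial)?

Before: C2 has 2 bonds to C, 2 bonds to O → oxidation state +2.
After: C2 has 2 bonds to C, 1 bond to H, 1 bond to O → oxidation state 0.
Δ = 0 − (+2) = -2, so this is a reduction at C2.

-2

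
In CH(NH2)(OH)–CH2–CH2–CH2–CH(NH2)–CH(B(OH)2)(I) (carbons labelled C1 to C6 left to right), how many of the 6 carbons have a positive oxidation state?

1

Tallying each carbon's bonds:
C1: 1C, 1H, 1O, 1N → 0 − 1 + 1 + 1 = +1
C2: 2C, 2H → 0 − 2 = -2
C3: 2C, 2H → 0 − 2 = -2
C4: 2C, 2H → 0 − 2 = -2
C5: 2C, 1H, 1N → 0 − 1 + 1 = 0
C6: 1C, 1H, 1I, 1B → 0 − 1 + 1 − 1 = -1
1 carbon (C1) meets the condition.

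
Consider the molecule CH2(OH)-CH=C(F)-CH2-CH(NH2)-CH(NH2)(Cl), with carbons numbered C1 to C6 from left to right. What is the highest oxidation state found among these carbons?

Assign +1 per bond to O/N/halogen, −1 per bond to H or an electropositive element, and 0 per bond to carbon. Tallying each carbon:
C1: 1C, 2H, 1O → 0 − 2 + 1 = -1
C2: 3C, 1H → 0 − 1 = -1
C3: 3C, 1F → 0 + 1 = +1
C4: 2C, 2H → 0 − 2 = -2
C5: 2C, 1H, 1N → 0 − 1 + 1 = 0
C6: 1C, 1H, 1N, 1Cl → 0 − 1 + 1 + 1 = +1
The highest value is +1.

+1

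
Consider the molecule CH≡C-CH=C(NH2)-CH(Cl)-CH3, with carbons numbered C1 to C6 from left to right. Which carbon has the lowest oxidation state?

C6

Bonds to more-electronegative neighbours contribute +1 each, bonds to H or metals contribute −1 each, and C–C bonds contribute 0. Tallying each carbon:
C1: 3C, 1H → 0 − 1 = -1
C2: 4C → 0 = 0
C3: 3C, 1H → 0 − 1 = -1
C4: 3C, 1N → 0 + 1 = +1
C5: 2C, 1H, 1Cl → 0 − 1 + 1 = 0
C6: 1C, 3H → 0 − 3 = -3
The most reduced carbon is C6 at -3.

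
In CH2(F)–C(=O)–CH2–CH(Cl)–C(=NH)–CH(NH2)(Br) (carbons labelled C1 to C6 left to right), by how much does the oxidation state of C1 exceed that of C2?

-3

C1: 1C, 2H, 1F → 0 − 2 + 1 = -1
C2: 2C, 2O → 0 + 2 = +2
Difference: -1 − (+2) = -3.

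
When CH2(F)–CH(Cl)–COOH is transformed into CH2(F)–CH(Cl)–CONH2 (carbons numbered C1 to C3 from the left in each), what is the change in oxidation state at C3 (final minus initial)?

0

Before: C3 has 1 bond to C, 3 bonds to O → oxidation state +3.
After: C3 has 1 bond to C, 2 bonds to O, 1 bond to N → oxidation state +3.
Δ = +3 − (+3) = 0, so no net redox change at C3.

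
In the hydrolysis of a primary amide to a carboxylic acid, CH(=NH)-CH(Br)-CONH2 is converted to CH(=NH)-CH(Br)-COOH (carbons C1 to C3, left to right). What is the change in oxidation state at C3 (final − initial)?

Before: C3 has 1 bond to C, 2 bonds to O, 1 bond to N → oxidation state +3.
After: C3 has 1 bond to C, 3 bonds to O → oxidation state +3.
Δ = +3 − (+3) = 0, so no net redox change at C3.

0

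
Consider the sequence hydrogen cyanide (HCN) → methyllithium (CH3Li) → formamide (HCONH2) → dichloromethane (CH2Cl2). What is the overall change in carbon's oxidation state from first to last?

-2

Carbon oxidation states along the series — hydrogen cyanide: +2, methyllithium: -4, formamide: +2, dichloromethane: 0.
Net change = 0 − (+2) = -2.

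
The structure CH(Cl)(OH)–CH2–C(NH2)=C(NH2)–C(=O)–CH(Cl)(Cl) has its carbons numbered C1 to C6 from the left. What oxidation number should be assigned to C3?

Each bond to a more electronegative atom (O, N, halogen) counts +1, each bond to a less electronegative atom (H, metal, B, Si) counts −1, and each C–C bond counts 0.
C3 has one bond to C (0), a double bond to C (2×0 = 0), one bond to N (+1).
Oxidation state = 0 + 0 + 1 = +1.

+1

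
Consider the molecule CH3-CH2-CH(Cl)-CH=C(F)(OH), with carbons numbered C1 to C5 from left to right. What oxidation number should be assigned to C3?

C3 has one bond to C (0), one bond to C (0), one bond to Cl (+1), one bond to H (-1).
Oxidation state = 0 + 0 + 1 − 1 = 0.

0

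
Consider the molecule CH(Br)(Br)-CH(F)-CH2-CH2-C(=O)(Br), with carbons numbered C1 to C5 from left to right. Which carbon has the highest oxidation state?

Tallying each carbon's bonds:
C1: 1C, 1H, 2Br → 0 − 1 + 2 = +1
C2: 2C, 1H, 1F → 0 − 1 + 1 = 0
C3: 2C, 2H → 0 − 2 = -2
C4: 2C, 2H → 0 − 2 = -2
C5: 1C, 2O, 1Br → 0 + 2 + 1 = +3
The most oxidised carbon is C5 at +3.

C5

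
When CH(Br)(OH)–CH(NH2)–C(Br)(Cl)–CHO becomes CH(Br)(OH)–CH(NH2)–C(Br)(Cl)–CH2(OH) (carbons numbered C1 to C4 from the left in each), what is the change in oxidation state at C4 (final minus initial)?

Before: C4 has 1 bond to C, 1 bond to H, 2 bonds to O → oxidation state +1.
After: C4 has 1 bond to C, 2 bonds to H, 1 bond to O → oxidation state -1.
Δ = -1 − (+1) = -2, so this is a reduction at C4.

-2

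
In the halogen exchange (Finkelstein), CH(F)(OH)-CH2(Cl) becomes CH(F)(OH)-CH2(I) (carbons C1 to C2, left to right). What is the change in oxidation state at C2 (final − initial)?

0

Before: C2 has 1 bond to C, 2 bonds to H, 1 bond to Cl → oxidation state -1.
After: C2 has 1 bond to C, 2 bonds to H, 1 bond to I → oxidation state -1.
Δ = -1 − (-1) = 0, so no net redox change at C2.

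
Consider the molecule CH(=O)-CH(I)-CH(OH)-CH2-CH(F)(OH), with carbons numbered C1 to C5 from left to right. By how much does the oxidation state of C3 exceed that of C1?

-1

C3: 2C, 1H, 1O → 0 − 1 + 1 = 0
C1: 1C, 1H, 2O → 0 − 1 + 2 = +1
Difference: 0 − (+1) = -1.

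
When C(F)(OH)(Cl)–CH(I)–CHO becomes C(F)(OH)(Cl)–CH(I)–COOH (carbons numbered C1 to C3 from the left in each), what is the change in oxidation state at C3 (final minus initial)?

Before: C3 has 1 bond to C, 1 bond to H, 2 bonds to O → oxidation state +1.
After: C3 has 1 bond to C, 3 bonds to O → oxidation state +3.
Δ = +3 − (+1) = +2, so this is an oxidation at C3.

+2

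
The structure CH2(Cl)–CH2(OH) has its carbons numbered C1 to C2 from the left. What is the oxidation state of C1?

Assign +1 per bond to O/N/halogen, −1 per bond to H or an electropositive element, and 0 per bond to carbon.
C1 has one bond to C (0), one bond to H (-1), one bond to Cl (+1), one bond to H (-1).
Oxidation state = 0 − 1 + 1 − 1 = -1.

-1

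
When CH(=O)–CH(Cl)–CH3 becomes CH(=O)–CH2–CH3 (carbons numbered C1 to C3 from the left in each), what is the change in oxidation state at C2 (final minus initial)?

Before: C2 has 2 bonds to C, 1 bond to H, 1 bond to Cl → oxidation state 0.
After: C2 has 2 bonds to C, 2 bonds to H → oxidation state -2.
Δ = -2 − (0) = -2, so this is a reduction at C2.

-2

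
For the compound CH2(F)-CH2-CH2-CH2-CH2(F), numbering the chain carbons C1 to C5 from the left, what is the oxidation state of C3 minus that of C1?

-1

C3: 2C, 2H → 0 − 2 = -2
C1: 1C, 2H, 1F → 0 − 2 + 1 = -1
Difference: -2 − (-1) = -1.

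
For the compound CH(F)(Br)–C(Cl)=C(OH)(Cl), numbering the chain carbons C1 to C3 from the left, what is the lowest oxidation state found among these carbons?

+1

Count +1 for every bond to an atom more electronegative than carbon and −1 for every bond to one less electronegative; C–C bonds are 0. Tallying each carbon:
C1: 1C, 1H, 1F, 1Br → 0 − 1 + 1 + 1 = +1
C2: 3C, 1Cl → 0 + 1 = +1
C3: 2C, 1O, 1Cl → 0 + 1 + 1 = +2
The lowest value is +1.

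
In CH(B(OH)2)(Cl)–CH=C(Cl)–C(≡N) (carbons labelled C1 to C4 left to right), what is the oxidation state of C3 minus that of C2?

+2

C3: 3C, 1Cl → 0 + 1 = +1
C2: 3C, 1H → 0 − 1 = -1
Difference: +1 − (-1) = +2.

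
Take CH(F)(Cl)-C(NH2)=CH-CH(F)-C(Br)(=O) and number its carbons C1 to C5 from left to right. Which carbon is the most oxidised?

C5

Assign +1 per bond to O/N/halogen, −1 per bond to H or an electropositive element, and 0 per bond to carbon. Tallying each carbon:
C1: 1C, 1H, 1F, 1Cl → 0 − 1 + 1 + 1 = +1
C2: 3C, 1N → 0 + 1 = +1
C3: 3C, 1H → 0 − 1 = -1
C4: 2C, 1H, 1F → 0 − 1 + 1 = 0
C5: 1C, 2O, 1Br → 0 + 2 + 1 = +3
The most oxidised carbon is C5 at +3.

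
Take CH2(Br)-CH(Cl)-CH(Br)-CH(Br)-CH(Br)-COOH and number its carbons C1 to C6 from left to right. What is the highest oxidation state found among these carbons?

Tallying each carbon's bonds:
C1: 1C, 2H, 1Br → 0 − 2 + 1 = -1
C2: 2C, 1H, 1Cl → 0 − 1 + 1 = 0
C3: 2C, 1H, 1Br → 0 − 1 + 1 = 0
C4: 2C, 1H, 1Br → 0 − 1 + 1 = 0
C5: 2C, 1H, 1Br → 0 − 1 + 1 = 0
C6: 1C, 3O → 0 + 3 = +3
The highest value is +3.

+3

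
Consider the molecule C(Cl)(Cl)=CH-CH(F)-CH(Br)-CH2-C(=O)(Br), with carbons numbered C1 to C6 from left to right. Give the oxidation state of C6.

C6 has one bond to C (0), a double bond to O (2×+1 = +2), one bond to Br (+1).
Oxidation state = 0 + 2 + 1 = +3.

+3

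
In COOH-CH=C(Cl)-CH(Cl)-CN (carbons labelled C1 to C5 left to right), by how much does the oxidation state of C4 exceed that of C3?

-1

C4: 2C, 1H, 1Cl → 0 − 1 + 1 = 0
C3: 3C, 1Cl → 0 + 1 = +1
Difference: 0 − (+1) = -1.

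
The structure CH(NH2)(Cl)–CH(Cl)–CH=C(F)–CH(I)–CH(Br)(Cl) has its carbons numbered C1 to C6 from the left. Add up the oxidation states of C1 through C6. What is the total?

+2

Tallying each carbon's bonds:
C1: 1C, 1H, 1N, 1Cl → 0 − 1 + 1 + 1 = +1
C2: 2C, 1H, 1Cl → 0 − 1 + 1 = 0
C3: 3C, 1H → 0 − 1 = -1
C4: 3C, 1F → 0 + 1 = +1
C5: 2C, 1H, 1I → 0 − 1 + 1 = 0
C6: 1C, 1H, 1Cl, 1Br → 0 − 1 + 1 + 1 = +1
Sum = +1 + 0 − 1 + 1 + 0 + 1 = +2.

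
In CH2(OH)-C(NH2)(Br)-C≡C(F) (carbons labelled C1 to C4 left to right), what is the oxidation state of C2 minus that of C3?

C2: 2C, 1N, 1Br → 0 + 1 + 1 = +2
C3: 4C → 0 = 0
Difference: +2 − (0) = +2.

+2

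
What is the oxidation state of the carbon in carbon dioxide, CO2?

+4

Assign +1 per bond to O/N/halogen, −1 per bond to H or an electropositive element, and 0 per bond to carbon.
The carbon has a double bond to O (2×+1 = +2), a double bond to O (2×+1 = +2).
Oxidation state = +2 + 2 = +4.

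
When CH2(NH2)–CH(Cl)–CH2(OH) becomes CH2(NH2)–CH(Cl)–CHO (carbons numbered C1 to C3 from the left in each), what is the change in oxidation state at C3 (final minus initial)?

Before: C3 has 1 bond to C, 2 bonds to H, 1 bond to O → oxidation state -1.
After: C3 has 1 bond to C, 1 bond to H, 2 bonds to O → oxidation state +1.
Δ = +1 − (-1) = +2, so this is an oxidation at C3.

+2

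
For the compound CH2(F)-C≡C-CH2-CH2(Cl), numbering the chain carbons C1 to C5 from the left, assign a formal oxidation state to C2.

Count +1 for every bond to an atom more electronegative than carbon and −1 for every bond to one less electronegative; C–C bonds are 0.
C2 has one bond to C (0), a triple bond to C (3×0 = 0).
Oxidation state = 0 + 0 = 0.

0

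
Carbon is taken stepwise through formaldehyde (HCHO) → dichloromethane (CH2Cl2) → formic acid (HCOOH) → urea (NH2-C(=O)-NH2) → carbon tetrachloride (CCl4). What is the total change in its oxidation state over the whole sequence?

Carbon oxidation states along the series — formaldehyde: 0, dichloromethane: 0, formic acid: +2, urea: +4, carbon tetrachloride: +4.
Net change = +4 − (0) = +4.

+4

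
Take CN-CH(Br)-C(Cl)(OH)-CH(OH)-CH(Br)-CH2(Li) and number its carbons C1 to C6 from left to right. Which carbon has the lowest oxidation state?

Tallying each carbon's bonds:
C1: 1C, 3N → 0 + 3 = +3
C2: 2C, 1H, 1Br → 0 − 1 + 1 = 0
C3: 2C, 1O, 1Cl → 0 + 1 + 1 = +2
C4: 2C, 1H, 1O → 0 − 1 + 1 = 0
C5: 2C, 1H, 1Br → 0 − 1 + 1 = 0
C6: 1C, 2H, 1Li → 0 − 2 − 1 = -3
The most reduced carbon is C6 at -3.

C6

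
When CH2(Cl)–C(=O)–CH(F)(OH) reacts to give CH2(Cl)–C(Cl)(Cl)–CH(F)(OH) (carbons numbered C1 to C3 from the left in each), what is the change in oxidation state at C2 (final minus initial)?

Before: C2 has 2 bonds to C, 2 bonds to O → oxidation state +2.
After: C2 has 2 bonds to C, 2 bonds to Cl → oxidation state +2.
Δ = +2 − (+2) = 0, so no net redox change at C2.

0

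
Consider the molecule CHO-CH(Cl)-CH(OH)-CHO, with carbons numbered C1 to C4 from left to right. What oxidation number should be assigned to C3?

C3 has one bond to C (0), one bond to C (0), one bond to O (+1), one bond to H (-1).
Oxidation state = 0 + 0 + 1 − 1 = 0.

0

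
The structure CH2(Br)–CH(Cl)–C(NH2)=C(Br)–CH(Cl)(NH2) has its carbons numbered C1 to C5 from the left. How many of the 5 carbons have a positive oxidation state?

Tallying each carbon's bonds:
C1: 1C, 2H, 1Br → 0 − 2 + 1 = -1
C2: 2C, 1H, 1Cl → 0 − 1 + 1 = 0
C3: 3C, 1N → 0 + 1 = +1
C4: 3C, 1Br → 0 + 1 = +1
C5: 1C, 1H, 1N, 1Cl → 0 − 1 + 1 + 1 = +1
3 carbons (C3, C4, C5) meet the condition.

3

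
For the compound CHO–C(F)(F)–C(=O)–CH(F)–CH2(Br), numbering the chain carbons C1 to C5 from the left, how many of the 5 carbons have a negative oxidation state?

Assign +1 per bond to O/N/halogen, −1 per bond to H or an electropositive element, and 0 per bond to carbon. Tallying each carbon:
C1: 1C, 1H, 2O → 0 − 1 + 2 = +1
C2: 2C, 2F → 0 + 2 = +2
C3: 2C, 2O → 0 + 2 = +2
C4: 2C, 1H, 1F → 0 − 1 + 1 = 0
C5: 1C, 2H, 1Br → 0 − 2 + 1 = -1
1 carbon (C5) meets the condition.

1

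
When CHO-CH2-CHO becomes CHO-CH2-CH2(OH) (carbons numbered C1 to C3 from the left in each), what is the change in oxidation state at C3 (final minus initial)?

Before: C3 has 1 bond to C, 1 bond to H, 2 bonds to O → oxidation state +1.
After: C3 has 1 bond to C, 2 bonds to H, 1 bond to O → oxidation state -1.
Δ = -1 − (+1) = -2, so this is a reduction at C3.

-2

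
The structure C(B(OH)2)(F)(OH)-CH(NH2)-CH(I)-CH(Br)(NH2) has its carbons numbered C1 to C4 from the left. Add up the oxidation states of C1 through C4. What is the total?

Bonds to more-electronegative neighbours contribute +1 each, bonds to H or metals contribute −1 each, and C–C bonds contribute 0. Tallying each carbon:
C1: 1C, 1O, 1F, 1B → 0 + 1 + 1 − 1 = +1
C2: 2C, 1H, 1N → 0 − 1 + 1 = 0
C3: 2C, 1H, 1I → 0 − 1 + 1 = 0
C4: 1C, 1H, 1N, 1Br → 0 − 1 + 1 + 1 = +1
Sum = +1 + 0 + 0 + 1 = +2.

+2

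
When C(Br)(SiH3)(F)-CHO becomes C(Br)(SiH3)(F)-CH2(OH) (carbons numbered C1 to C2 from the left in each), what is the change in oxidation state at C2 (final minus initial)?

Before: C2 has 1 bond to C, 1 bond to H, 2 bonds to O → oxidation state +1.
After: C2 has 1 bond to C, 2 bonds to H, 1 bond to O → oxidation state -1.
Δ = -1 − (+1) = -2, so this is a reduction at C2.

-2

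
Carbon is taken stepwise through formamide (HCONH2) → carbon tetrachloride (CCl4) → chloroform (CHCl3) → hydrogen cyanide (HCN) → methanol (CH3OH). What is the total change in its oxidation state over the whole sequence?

-4

Carbon oxidation states along the series — formamide: +2, carbon tetrachloride: +4, chloroform: +2, hydrogen cyanide: +2, methanol: -2.
Net change = -2 − (+2) = -4.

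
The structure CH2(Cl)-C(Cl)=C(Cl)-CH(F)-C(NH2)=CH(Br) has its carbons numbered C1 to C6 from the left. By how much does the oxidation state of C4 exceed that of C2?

C4: 2C, 1H, 1F → 0 − 1 + 1 = 0
C2: 3C, 1Cl → 0 + 1 = +1
Difference: 0 − (+1) = -1.

-1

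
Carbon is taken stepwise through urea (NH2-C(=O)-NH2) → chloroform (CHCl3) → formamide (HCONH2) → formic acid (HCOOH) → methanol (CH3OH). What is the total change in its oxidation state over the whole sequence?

Carbon oxidation states along the series — urea: +4, chloroform: +2, formamide: +2, formic acid: +2, methanol: -2.
Net change = -2 − (+4) = -6.

-6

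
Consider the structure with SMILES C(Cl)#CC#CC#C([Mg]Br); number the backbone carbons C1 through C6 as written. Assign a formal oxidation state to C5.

0

C5 has one bond to C (0), a triple bond to C (3×0 = 0).
Oxidation state = 0 + 0 = 0.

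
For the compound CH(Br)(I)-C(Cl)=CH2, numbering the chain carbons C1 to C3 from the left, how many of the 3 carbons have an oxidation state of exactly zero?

Tallying each carbon's bonds:
C1: 1C, 1H, 1Br, 1I → 0 − 1 + 1 + 1 = +1
C2: 3C, 1Cl → 0 + 1 = +1
C3: 2C, 2H → 0 − 2 = -2
0 carbons meet the condition.

0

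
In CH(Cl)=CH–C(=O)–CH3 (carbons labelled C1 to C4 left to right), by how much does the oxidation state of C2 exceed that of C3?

C2: 3C, 1H → 0 − 1 = -1
C3: 2C, 2O → 0 + 2 = +2
Difference: -1 − (+2) = -3.

-3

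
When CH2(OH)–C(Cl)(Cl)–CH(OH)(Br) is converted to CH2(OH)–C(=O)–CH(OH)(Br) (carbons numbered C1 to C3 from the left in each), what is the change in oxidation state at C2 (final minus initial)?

0

Before: C2 has 2 bonds to C, 2 bonds to Cl → oxidation state +2.
After: C2 has 2 bonds to C, 2 bonds to O → oxidation state +2.
Δ = +2 − (+2) = 0, so no net redox change at C2.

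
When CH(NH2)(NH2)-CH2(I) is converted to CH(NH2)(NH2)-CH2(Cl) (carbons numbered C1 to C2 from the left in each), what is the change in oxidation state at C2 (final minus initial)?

Before: C2 has 1 bond to C, 2 bonds to H, 1 bond to I → oxidation state -1.
After: C2 has 1 bond to C, 2 bonds to H, 1 bond to Cl → oxidation state -1.
Δ = -1 − (-1) = 0, so no net redox change at C2.

0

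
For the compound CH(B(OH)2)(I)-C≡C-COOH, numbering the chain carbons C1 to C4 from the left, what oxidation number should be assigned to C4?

+3

Count +1 for every bond to an atom more electronegative than carbon and −1 for every bond to one less electronegative; C–C bonds are 0.
C4 has one bond to C (0), one bond to O (+1), a double bond to O (2×+1 = +2).
Oxidation state = 0 + 1 + 2 = +3.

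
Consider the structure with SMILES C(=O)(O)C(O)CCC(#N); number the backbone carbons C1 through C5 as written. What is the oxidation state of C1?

+3

Assign +1 per bond to O/N/halogen, −1 per bond to H or an electropositive element, and 0 per bond to carbon.
C1 has one bond to C (0), a double bond to O (2×+1 = +2), one bond to O (+1).
Oxidation state = 0 + 2 + 1 = +3.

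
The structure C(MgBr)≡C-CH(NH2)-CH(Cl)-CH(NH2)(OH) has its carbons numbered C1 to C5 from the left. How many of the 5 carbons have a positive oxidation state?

Tallying each carbon's bonds:
C1: 3C, 1Mg → 0 − 1 = -1
C2: 4C → 0 = 0
C3: 2C, 1H, 1N → 0 − 1 + 1 = 0
C4: 2C, 1H, 1Cl → 0 − 1 + 1 = 0
C5: 1C, 1H, 1O, 1N → 0 − 1 + 1 + 1 = +1
1 carbon (C5) meets the condition.

1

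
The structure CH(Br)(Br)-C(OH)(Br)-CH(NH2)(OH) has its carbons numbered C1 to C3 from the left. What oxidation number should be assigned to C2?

Bonds to more-electronegative neighbours contribute +1 each, bonds to H or metals contribute −1 each, and C–C bonds contribute 0.
C2 has one bond to C (0), one bond to C (0), one bond to O (+1), one bond to Br (+1).
Oxidation state = 0 + 0 + 1 + 1 = +2.

+2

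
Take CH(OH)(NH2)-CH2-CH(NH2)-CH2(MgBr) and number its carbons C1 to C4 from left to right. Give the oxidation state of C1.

C1 has one bond to C (0), one bond to O (+1), one bond to H (-1), one bond to N (+1).
Oxidation state = 0 + 1 − 1 + 1 = +1.

+1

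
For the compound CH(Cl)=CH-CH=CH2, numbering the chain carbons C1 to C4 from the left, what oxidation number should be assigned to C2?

C2 has a double bond to C (2×0 = 0), one bond to C (0), one bond to H (-1).
Oxidation state = 0 + 0 − 1 = -1.

-1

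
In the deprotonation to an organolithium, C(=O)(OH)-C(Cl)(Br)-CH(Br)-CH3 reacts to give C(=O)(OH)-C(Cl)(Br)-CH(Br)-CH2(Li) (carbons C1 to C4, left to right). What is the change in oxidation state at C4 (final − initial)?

0

Before: C4 has 1 bond to C, 3 bonds to H → oxidation state -3.
After: C4 has 1 bond to C, 2 bonds to H, 1 bond to Li → oxidation state -3.
Δ = -3 − (-3) = 0, so no net redox change at C4.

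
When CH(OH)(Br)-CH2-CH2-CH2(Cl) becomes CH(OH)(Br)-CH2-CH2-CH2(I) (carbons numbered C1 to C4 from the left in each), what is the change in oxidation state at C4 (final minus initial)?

0

Before: C4 has 1 bond to C, 2 bonds to H, 1 bond to Cl → oxidation state -1.
After: C4 has 1 bond to C, 2 bonds to H, 1 bond to I → oxidation state -1.
Δ = -1 − (-1) = 0, so no net redox change at C4.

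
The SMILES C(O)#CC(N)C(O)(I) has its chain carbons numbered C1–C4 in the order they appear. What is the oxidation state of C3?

0

C3 has one bond to C (0), one bond to C (0), one bond to N (+1), one bond to H (-1).
Oxidation state = 0 + 0 + 1 − 1 = 0.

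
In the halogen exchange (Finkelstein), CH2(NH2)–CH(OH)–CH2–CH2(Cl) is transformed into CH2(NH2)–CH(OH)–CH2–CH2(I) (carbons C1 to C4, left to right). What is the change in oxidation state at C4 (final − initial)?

Before: C4 has 1 bond to C, 2 bonds to H, 1 bond to Cl → oxidation state -1.
After: C4 has 1 bond to C, 2 bonds to H, 1 bond to I → oxidation state -1.
Δ = -1 − (-1) = 0, so no net redox change at C4.

0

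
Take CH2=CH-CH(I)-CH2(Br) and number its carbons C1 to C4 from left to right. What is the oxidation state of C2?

C2 has a double bond to C (2×0 = 0), one bond to C (0), one bond to H (-1).
Oxidation state = 0 + 0 − 1 = -1.

-1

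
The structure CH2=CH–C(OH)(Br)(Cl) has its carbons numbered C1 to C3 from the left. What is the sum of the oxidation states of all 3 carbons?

Tallying each carbon's bonds:
C1: 2C, 2H → 0 − 2 = -2
C2: 3C, 1H → 0 − 1 = -1
C3: 1C, 1O, 1Cl, 1Br → 0 + 1 + 1 + 1 = +3
Sum = -2 − 1 + 3 = 0.

0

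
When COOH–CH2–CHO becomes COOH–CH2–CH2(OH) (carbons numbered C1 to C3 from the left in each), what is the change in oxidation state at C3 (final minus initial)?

Before: C3 has 1 bond to C, 1 bond to H, 2 bonds to O → oxidation state +1.
After: C3 has 1 bond to C, 2 bonds to H, 1 bond to O → oxidation state -1.
Δ = -1 − (+1) = -2, so this is a reduction at C3.

-2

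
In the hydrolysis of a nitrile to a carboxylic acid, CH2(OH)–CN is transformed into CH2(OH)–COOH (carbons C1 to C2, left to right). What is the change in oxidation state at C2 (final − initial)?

Before: C2 has 1 bond to C, 3 bonds to N → oxidation state +3.
After: C2 has 1 bond to C, 3 bonds to O → oxidation state +3.
Δ = +3 − (+3) = 0, so no net redox change at C2.

0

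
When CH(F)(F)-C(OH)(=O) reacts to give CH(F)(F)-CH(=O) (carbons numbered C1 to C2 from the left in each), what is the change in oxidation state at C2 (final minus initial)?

-2

Before: C2 has 1 bond to C, 3 bonds to O → oxidation state +3.
After: C2 has 1 bond to C, 1 bond to H, 2 bonds to O → oxidation state +1.
Δ = +1 − (+3) = -2, so this is a reduction at C2.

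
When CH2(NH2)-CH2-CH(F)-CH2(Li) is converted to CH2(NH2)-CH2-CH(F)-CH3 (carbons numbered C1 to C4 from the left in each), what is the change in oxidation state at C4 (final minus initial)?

0

Before: C4 has 1 bond to C, 2 bonds to H, 1 bond to Li → oxidation state -3.
After: C4 has 1 bond to C, 3 bonds to H → oxidation state -3.
Δ = -3 − (-3) = 0, so no net redox change at C4.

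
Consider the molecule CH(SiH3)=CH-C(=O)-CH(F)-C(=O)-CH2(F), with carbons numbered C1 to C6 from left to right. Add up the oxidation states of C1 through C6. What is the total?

0

Tallying each carbon's bonds:
C1: 2C, 1H, 1Si → 0 − 1 − 1 = -2
C2: 3C, 1H → 0 − 1 = -1
C3: 2C, 2O → 0 + 2 = +2
C4: 2C, 1H, 1F → 0 − 1 + 1 = 0
C5: 2C, 2O → 0 + 2 = +2
C6: 1C, 2H, 1F → 0 − 2 + 1 = -1
Sum = -2 − 1 + 2 + 0 + 2 − 1 = 0.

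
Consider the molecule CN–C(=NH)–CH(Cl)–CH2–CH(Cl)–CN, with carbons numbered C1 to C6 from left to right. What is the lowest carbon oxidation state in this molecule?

Each bond to a more electronegative atom (O, N, halogen) counts +1, each bond to a less electronegative atom (H, metal, B, Si) counts −1, and each C–C bond counts 0. Tallying each carbon:
C1: 1C, 3N → 0 + 3 = +3
C2: 2C, 2N → 0 + 2 = +2
C3: 2C, 1H, 1Cl → 0 − 1 + 1 = 0
C4: 2C, 2H → 0 − 2 = -2
C5: 2C, 1H, 1Cl → 0 − 1 + 1 = 0
C6: 1C, 3N → 0 + 3 = +3
The lowest value is -2.

-2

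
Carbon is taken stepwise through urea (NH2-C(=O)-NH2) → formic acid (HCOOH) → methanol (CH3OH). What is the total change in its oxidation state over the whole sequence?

Carbon oxidation states along the series — urea: +4, formic acid: +2, methanol: -2.
Net change = -2 − (+4) = -6.

-6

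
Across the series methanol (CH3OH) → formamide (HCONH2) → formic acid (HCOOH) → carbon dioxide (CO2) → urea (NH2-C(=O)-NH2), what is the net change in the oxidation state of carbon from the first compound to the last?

+6

Carbon oxidation states along the series — methanol: -2, formamide: +2, formic acid: +2, carbon dioxide: +4, urea: +4.
Net change = +4 − (-2) = +6.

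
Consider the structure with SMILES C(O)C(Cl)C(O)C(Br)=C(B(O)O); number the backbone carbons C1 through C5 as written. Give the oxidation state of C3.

0

C3 has one bond to C (0), one bond to C (0), one bond to O (+1), one bond to H (-1).
Oxidation state = 0 + 0 + 1 − 1 = 0.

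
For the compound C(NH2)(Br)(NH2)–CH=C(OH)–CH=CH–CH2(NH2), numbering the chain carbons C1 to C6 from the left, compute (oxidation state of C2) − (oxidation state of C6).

0

C2: 3C, 1H → 0 − 1 = -1
C6: 1C, 2H, 1N → 0 − 2 + 1 = -1
Difference: -1 − (-1) = 0.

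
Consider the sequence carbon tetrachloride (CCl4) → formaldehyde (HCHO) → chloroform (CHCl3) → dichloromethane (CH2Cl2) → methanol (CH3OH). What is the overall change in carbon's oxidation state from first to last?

Carbon oxidation states along the series — carbon tetrachloride: +4, formaldehyde: 0, chloroform: +2, dichloromethane: 0, methanol: -2.
Net change = -2 − (+4) = -6.

-6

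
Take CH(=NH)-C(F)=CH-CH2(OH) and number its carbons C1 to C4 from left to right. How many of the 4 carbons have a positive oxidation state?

Assign +1 per bond to O/N/halogen, −1 per bond to H or an electropositive element, and 0 per bond to carbon. Tallying each carbon:
C1: 1C, 1H, 2N → 0 − 1 + 2 = +1
C2: 3C, 1F → 0 + 1 = +1
C3: 3C, 1H → 0 − 1 = -1
C4: 1C, 2H, 1O → 0 − 2 + 1 = -1
2 carbons (C1, C2) meet the condition.

2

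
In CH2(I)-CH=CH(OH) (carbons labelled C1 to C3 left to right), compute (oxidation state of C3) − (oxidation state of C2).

+1

C3: 2C, 1H, 1O → 0 − 1 + 1 = 0
C2: 3C, 1H → 0 − 1 = -1
Difference: 0 − (-1) = +1.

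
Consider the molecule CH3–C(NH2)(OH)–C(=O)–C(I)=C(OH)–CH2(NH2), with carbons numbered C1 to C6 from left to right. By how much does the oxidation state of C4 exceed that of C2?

C4: 3C, 1I → 0 + 1 = +1
C2: 2C, 1O, 1N → 0 + 1 + 1 = +2
Difference: +1 − (+2) = -1.

-1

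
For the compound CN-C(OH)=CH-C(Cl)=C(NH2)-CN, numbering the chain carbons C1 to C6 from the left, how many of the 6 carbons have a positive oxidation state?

5

Bonds to more-electronegative neighbours contribute +1 each, bonds to H or metals contribute −1 each, and C–C bonds contribute 0. Tallying each carbon:
C1: 1C, 3N → 0 + 3 = +3
C2: 3C, 1O → 0 + 1 = +1
C3: 3C, 1H → 0 − 1 = -1
C4: 3C, 1Cl → 0 + 1 = +1
C5: 3C, 1N → 0 + 1 = +1
C6: 1C, 3N → 0 + 3 = +3
5 carbons (C1, C2, C4, C5, C6) meet the condition.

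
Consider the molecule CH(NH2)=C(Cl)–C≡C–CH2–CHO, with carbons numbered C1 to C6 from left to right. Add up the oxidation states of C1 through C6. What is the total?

0

Assign +1 per bond to O/N/halogen, −1 per bond to H or an electropositive element, and 0 per bond to carbon. Tallying each carbon:
C1: 2C, 1H, 1N → 0 − 1 + 1 = 0
C2: 3C, 1Cl → 0 + 1 = +1
C3: 4C → 0 = 0
C4: 4C → 0 = 0
C5: 2C, 2H → 0 − 2 = -2
C6: 1C, 1H, 2O → 0 − 1 + 2 = +1
Sum = 0 + 1 + 0 + 0 − 2 + 1 = 0.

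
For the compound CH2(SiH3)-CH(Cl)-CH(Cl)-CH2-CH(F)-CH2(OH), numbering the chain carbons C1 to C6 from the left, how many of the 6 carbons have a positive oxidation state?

Tallying each carbon's bonds:
C1: 1C, 2H, 1Si → 0 − 2 − 1 = -3
C2: 2C, 1H, 1Cl → 0 − 1 + 1 = 0
C3: 2C, 1H, 1Cl → 0 − 1 + 1 = 0
C4: 2C, 2H → 0 − 2 = -2
C5: 2C, 1H, 1F → 0 − 1 + 1 = 0
C6: 1C, 2H, 1O → 0 − 2 + 1 = -1
0 carbons meet the condition.

0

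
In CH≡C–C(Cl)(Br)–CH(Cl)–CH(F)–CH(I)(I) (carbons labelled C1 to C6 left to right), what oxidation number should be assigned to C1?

Bonds to more-electronegative neighbours contribute +1 each, bonds to H or metals contribute −1 each, and C–C bonds contribute 0.
C1 has a triple bond to C (3×0 = 0), one bond to H (-1).
Oxidation state = 0 − 1 = -1.

-1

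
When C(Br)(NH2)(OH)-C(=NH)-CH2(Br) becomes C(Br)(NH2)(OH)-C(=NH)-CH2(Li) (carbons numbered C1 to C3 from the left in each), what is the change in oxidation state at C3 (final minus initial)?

-2

Before: C3 has 1 bond to C, 2 bonds to H, 1 bond to Br → oxidation state -1.
After: C3 has 1 bond to C, 2 bonds to H, 1 bond to Li → oxidation state -3.
Δ = -3 − (-1) = -2, so this is a reduction at C3.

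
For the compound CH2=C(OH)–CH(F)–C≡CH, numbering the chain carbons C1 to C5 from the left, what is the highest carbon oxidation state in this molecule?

+1

Tallying each carbon's bonds:
C1: 2C, 2H → 0 − 2 = -2
C2: 3C, 1O → 0 + 1 = +1
C3: 2C, 1H, 1F → 0 − 1 + 1 = 0
C4: 4C → 0 = 0
C5: 3C, 1H → 0 − 1 = -1
The highest value is +1.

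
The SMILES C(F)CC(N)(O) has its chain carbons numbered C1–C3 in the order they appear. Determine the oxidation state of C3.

+1

Assign +1 per bond to O/N/halogen, −1 per bond to H or an electropositive element, and 0 per bond to carbon.
C3 has one bond to C (0), one bond to N (+1), one bond to O (+1), one bond to H (-1).
Oxidation state = 0 + 1 + 1 − 1 = +1.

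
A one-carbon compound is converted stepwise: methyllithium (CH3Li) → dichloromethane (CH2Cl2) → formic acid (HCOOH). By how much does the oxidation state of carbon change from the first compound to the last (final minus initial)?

Carbon oxidation states along the series — methyllithium: -4, dichloromethane: 0, formic acid: +2.
Net change = +2 − (-4) = +6.

+6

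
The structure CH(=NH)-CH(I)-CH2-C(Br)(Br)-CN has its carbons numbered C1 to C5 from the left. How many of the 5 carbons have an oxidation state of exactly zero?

1

Assign +1 per bond to O/N/halogen, −1 per bond to H or an electropositive element, and 0 per bond to carbon. Tallying each carbon:
C1: 1C, 1H, 2N → 0 − 1 + 2 = +1
C2: 2C, 1H, 1I → 0 − 1 + 1 = 0
C3: 2C, 2H → 0 − 2 = -2
C4: 2C, 2Br → 0 + 2 = +2
C5: 1C, 3N → 0 + 3 = +3
1 carbon (C2) meets the condition.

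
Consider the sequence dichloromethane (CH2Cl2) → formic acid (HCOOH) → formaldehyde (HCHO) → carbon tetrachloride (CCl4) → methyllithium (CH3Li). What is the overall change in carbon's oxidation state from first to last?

-4

Carbon oxidation states along the series — dichloromethane: 0, formic acid: +2, formaldehyde: 0, carbon tetrachloride: +4, methyllithium: -4.
Net change = -4 − (0) = -4.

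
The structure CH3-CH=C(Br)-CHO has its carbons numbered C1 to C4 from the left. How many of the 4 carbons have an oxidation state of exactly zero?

Count +1 for every bond to an atom more electronegative than carbon and −1 for every bond to one less electronegative; C–C bonds are 0. Tallying each carbon:
C1: 1C, 3H → 0 − 3 = -3
C2: 3C, 1H → 0 − 1 = -1
C3: 3C, 1Br → 0 + 1 = +1
C4: 1C, 1H, 2O → 0 − 1 + 2 = +1
0 carbons meet the condition.

0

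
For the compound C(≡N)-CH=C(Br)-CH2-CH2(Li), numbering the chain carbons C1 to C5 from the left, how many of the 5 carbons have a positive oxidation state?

Tallying each carbon's bonds:
C1: 1C, 3N → 0 + 3 = +3
C2: 3C, 1H → 0 − 1 = -1
C3: 3C, 1Br → 0 + 1 = +1
C4: 2C, 2H → 0 − 2 = -2
C5: 1C, 2H, 1Li → 0 − 2 − 1 = -3
2 carbons (C1, C3) meet the condition.

2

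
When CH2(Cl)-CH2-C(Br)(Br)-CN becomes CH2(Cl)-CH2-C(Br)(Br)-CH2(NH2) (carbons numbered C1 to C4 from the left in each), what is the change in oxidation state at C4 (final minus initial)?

-4

Before: C4 has 1 bond to C, 3 bonds to N → oxidation state +3.
After: C4 has 1 bond to C, 2 bonds to H, 1 bond to N → oxidation state -1.
Δ = -1 − (+3) = -4, so this is a reduction at C4.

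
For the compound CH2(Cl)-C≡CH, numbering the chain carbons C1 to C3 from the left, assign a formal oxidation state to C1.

-1

C1 has one bond to C (0), one bond to H (-1), one bond to H (-1), one bond to Cl (+1).
Oxidation state = 0 − 1 − 1 + 1 = -1.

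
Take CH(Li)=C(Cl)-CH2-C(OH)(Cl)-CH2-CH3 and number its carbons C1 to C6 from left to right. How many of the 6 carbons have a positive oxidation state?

Tallying each carbon's bonds:
C1: 2C, 1H, 1Li → 0 − 1 − 1 = -2
C2: 3C, 1Cl → 0 + 1 = +1
C3: 2C, 2H → 0 − 2 = -2
C4: 2C, 1O, 1Cl → 0 + 1 + 1 = +2
C5: 2C, 2H → 0 − 2 = -2
C6: 1C, 3H → 0 − 3 = -3
2 carbons (C2, C4) meet the condition.

2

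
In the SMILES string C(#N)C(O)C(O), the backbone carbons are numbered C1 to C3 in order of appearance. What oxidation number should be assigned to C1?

Assign +1 per bond to O/N/halogen, −1 per bond to H or an electropositive element, and 0 per bond to carbon.
C1 has one bond to C (0), a triple bond to N (3×+1 = +3).
Oxidation state = 0 + 3 = +3.

+3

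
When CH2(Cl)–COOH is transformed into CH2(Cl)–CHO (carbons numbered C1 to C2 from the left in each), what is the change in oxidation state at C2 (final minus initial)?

-2

Before: C2 has 1 bond to C, 3 bonds to O → oxidation state +3.
After: C2 has 1 bond to C, 1 bond to H, 2 bonds to O → oxidation state +1.
Δ = +1 − (+3) = -2, so this is a reduction at C2.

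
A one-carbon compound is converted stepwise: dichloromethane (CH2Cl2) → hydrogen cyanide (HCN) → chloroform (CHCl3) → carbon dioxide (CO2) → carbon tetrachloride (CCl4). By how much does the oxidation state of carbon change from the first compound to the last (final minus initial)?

+4

Carbon oxidation states along the series — dichloromethane: 0, hydrogen cyanide: +2, chloroform: +2, carbon dioxide: +4, carbon tetrachloride: +4.
Net change = +4 − (0) = +4.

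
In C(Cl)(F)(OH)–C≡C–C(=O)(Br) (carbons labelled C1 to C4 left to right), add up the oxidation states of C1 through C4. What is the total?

Tallying each carbon's bonds:
C1: 1C, 1O, 1F, 1Cl → 0 + 1 + 1 + 1 = +3
C2: 4C → 0 = 0
C3: 4C → 0 = 0
C4: 1C, 2O, 1Br → 0 + 2 + 1 = +3
Sum = +3 + 0 + 0 + 3 = +6.

+6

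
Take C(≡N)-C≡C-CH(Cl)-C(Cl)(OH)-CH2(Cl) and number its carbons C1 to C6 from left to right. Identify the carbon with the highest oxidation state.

Bonds to more-electronegative neighbours contribute +1 each, bonds to H or metals contribute −1 each, and C–C bonds contribute 0. Tallying each carbon:
C1: 1C, 3N → 0 + 3 = +3
C2: 4C → 0 = 0
C3: 4C → 0 = 0
C4: 2C, 1H, 1Cl → 0 − 1 + 1 = 0
C5: 2C, 1O, 1Cl → 0 + 1 + 1 = +2
C6: 1C, 2H, 1Cl → 0 − 2 + 1 = -1
The most oxidised carbon is C1 at +3.

C1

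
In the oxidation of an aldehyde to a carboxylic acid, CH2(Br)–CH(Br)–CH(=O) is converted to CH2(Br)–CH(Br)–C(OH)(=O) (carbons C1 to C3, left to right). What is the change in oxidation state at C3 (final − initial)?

Before: C3 has 1 bond to C, 1 bond to H, 2 bonds to O → oxidation state +1.
After: C3 has 1 bond to C, 3 bonds to O → oxidation state +3.
Δ = +3 − (+1) = +2, so this is an oxidation at C3.

+2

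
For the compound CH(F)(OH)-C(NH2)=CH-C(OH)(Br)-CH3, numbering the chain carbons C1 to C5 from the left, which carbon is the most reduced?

Assign +1 per bond to O/N/halogen, −1 per bond to H or an electropositive element, and 0 per bond to carbon. Tallying each carbon:
C1: 1C, 1H, 1O, 1F → 0 − 1 + 1 + 1 = +1
C2: 3C, 1N → 0 + 1 = +1
C3: 3C, 1H → 0 − 1 = -1
C4: 2C, 1O, 1Br → 0 + 1 + 1 = +2
C5: 1C, 3H → 0 − 3 = -3
The most reduced carbon is C5 at -3.

C5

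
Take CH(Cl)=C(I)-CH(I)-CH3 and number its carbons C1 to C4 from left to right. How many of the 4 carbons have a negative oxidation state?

Assign +1 per bond to O/N/halogen, −1 per bond to H or an electropositive element, and 0 per bond to carbon. Tallying each carbon:
C1: 2C, 1H, 1Cl → 0 − 1 + 1 = 0
C2: 3C, 1I → 0 + 1 = +1
C3: 2C, 1H, 1I → 0 − 1 + 1 = 0
C4: 1C, 3H → 0 − 3 = -3
1 carbon (C4) meets the condition.

1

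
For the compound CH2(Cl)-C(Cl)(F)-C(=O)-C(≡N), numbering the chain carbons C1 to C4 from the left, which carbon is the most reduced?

C1

Tallying each carbon's bonds:
C1: 1C, 2H, 1Cl → 0 − 2 + 1 = -1
C2: 2C, 1F, 1Cl → 0 + 1 + 1 = +2
C3: 2C, 2O → 0 + 2 = +2
C4: 1C, 3N → 0 + 3 = +3
The most reduced carbon is C1 at -1.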